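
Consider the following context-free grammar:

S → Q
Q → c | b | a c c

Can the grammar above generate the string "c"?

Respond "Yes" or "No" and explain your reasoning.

Yes - a valid derivation exists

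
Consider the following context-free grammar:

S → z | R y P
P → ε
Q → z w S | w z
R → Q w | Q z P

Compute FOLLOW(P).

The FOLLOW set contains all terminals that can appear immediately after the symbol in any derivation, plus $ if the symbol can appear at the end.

We compute FOLLOW(P) using the standard algorithm.
FOLLOW(S) starts with {$}.
FIRST(P) = {ε}
FIRST(Q) = {w, z}
FIRST(R) = {w, z}
FIRST(S) = {w, z}
FOLLOW(P) = {$, w, y, z}
FOLLOW(Q) = {w, z}
FOLLOW(R) = {y}
FOLLOW(S) = {$, w, z}
Therefore, FOLLOW(P) = {$, w, y, z}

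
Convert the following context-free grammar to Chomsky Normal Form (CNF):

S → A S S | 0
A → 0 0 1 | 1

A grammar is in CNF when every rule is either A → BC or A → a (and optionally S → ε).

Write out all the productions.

S → 0; T0 → 0; T1 → 1; A → 1; S → A X0; X0 → S S; A → T0 X1; X1 → T0 T1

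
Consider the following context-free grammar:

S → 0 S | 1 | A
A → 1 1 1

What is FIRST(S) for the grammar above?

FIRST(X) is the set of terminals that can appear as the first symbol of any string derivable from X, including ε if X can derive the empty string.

We compute FIRST(S) using the standard algorithm.
FIRST(A) = {1}
FIRST(S) = {0, 1}
Therefore, FIRST(S) = {0, 1}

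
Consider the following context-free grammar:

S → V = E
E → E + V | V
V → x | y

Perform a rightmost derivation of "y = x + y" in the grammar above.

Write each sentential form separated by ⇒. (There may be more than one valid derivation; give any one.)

S ⇒ V = E ⇒ V = E + V ⇒ V = E + y ⇒ V = V + y ⇒ V = x + y ⇒ y = x + y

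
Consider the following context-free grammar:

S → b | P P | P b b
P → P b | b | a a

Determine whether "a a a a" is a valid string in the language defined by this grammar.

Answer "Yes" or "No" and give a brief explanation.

Yes - a valid derivation exists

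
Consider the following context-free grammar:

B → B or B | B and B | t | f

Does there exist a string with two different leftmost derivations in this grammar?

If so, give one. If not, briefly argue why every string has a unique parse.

Yes - the string 't and t and f and f and f or f' has two distinct leftmost derivations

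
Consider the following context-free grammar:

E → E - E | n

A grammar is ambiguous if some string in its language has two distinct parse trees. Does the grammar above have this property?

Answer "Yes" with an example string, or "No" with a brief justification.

Yes - the string 'n - n - n - n' has two distinct parse trees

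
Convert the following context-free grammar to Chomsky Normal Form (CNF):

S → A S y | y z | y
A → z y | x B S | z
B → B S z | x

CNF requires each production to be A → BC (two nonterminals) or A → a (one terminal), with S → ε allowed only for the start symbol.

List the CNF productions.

TY → y; TZ → z; S → y; TX → x; A → z; B → x; S → A X0; X0 → S TY; S → TY TZ; A → TZ TY; A → TX X1; X1 → B S; B → B X2; X2 → S TZ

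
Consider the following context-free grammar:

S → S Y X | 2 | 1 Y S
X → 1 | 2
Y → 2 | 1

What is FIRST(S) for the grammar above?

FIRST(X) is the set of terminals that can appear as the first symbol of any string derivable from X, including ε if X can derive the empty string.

We compute FIRST(S) using the standard algorithm.
FIRST(S) = {1, 2}
FIRST(X) = {1, 2}
FIRST(Y) = {1, 2}
Therefore, FIRST(S) = {1, 2}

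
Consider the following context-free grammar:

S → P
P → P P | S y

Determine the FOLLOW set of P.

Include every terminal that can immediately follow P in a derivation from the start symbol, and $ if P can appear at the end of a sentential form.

We compute FOLLOW(P) using the standard algorithm.
FOLLOW(S) starts with {$}.
FIRST(P) = {}
FIRST(S) = {}
FOLLOW(P) = {$, y}
FOLLOW(S) = {$, y}
Therefore, FOLLOW(P) = {$, y}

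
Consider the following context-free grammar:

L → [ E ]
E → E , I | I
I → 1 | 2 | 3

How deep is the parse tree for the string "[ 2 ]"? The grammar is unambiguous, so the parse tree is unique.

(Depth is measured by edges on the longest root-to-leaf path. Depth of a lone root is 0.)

3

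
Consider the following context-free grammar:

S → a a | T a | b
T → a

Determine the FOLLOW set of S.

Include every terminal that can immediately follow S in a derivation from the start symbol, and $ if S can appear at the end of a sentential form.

We compute FOLLOW(S) using the standard algorithm.
FOLLOW(S) starts with {$}.
FIRST(S) = {a, b}
FIRST(T) = {a}
FOLLOW(S) = {$}
FOLLOW(T) = {a}
Therefore, FOLLOW(S) = {$}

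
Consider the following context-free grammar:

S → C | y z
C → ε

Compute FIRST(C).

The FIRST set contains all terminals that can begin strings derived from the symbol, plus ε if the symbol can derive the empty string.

We compute FIRST(C) using the standard algorithm.
FIRST(C) = {ε}
FIRST(S) = {y, ε}
Therefore, FIRST(C) = {ε}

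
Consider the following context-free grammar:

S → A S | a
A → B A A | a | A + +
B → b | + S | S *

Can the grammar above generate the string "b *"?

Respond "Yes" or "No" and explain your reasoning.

No - no valid derivation exists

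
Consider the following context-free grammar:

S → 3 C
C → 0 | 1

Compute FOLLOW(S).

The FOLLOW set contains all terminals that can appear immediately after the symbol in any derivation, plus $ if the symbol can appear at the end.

We compute FOLLOW(S) using the standard algorithm.
FOLLOW(S) starts with {$}.
FIRST(C) = {0, 1}
FIRST(S) = {3}
FOLLOW(C) = {$}
FOLLOW(S) = {$}
Therefore, FOLLOW(S) = {$}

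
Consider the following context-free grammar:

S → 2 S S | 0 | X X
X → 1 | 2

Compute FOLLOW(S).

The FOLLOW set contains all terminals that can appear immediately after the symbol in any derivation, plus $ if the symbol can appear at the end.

We compute FOLLOW(S) using the standard algorithm.
FOLLOW(S) starts with {$}.
FIRST(S) = {0, 1, 2}
FIRST(X) = {1, 2}
FOLLOW(S) = {$, 0, 1, 2}
FOLLOW(X) = {$, 0, 1, 2}
Therefore, FOLLOW(S) = {$, 0, 1, 2}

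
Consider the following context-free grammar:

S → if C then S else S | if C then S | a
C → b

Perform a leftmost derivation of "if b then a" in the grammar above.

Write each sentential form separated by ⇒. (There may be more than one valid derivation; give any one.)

S ⇒ if C then S ⇒ if b then S ⇒ if b then a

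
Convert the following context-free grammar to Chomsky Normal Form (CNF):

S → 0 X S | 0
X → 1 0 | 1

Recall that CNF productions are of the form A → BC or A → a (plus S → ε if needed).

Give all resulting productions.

T0 → 0; S → 0; T1 → 1; X → 1; S → T0 X0; X0 → X S; X → T1 T0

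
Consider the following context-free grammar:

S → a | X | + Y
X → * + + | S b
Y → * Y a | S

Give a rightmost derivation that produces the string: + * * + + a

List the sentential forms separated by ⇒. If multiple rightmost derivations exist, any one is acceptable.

S ⇒ + Y ⇒ + * Y a ⇒ + * S a ⇒ + * X a ⇒ + * * + + a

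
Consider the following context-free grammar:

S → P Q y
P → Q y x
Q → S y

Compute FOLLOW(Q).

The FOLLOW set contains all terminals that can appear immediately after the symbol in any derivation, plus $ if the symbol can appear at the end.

We compute FOLLOW(Q) using the standard algorithm.
FOLLOW(S) starts with {$}.
FIRST(P) = {}
FIRST(Q) = {}
FIRST(S) = {}
FOLLOW(P) = {}
FOLLOW(Q) = {y}
FOLLOW(S) = {$, y}
Therefore, FOLLOW(Q) = {y}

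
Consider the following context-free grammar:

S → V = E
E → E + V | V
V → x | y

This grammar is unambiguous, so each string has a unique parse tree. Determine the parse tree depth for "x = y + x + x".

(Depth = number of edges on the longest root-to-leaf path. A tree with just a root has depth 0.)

5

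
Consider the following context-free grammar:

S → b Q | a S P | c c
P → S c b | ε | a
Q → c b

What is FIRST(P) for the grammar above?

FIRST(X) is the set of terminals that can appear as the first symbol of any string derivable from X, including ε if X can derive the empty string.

We compute FIRST(P) using the standard algorithm.
FIRST(P) = {a, b, c, ε}
FIRST(Q) = {c}
FIRST(S) = {a, b, c}
Therefore, FIRST(P) = {a, b, c, ε}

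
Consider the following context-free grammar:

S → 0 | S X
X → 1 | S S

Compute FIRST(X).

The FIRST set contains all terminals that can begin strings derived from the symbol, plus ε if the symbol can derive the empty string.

We compute FIRST(X) using the standard algorithm.
FIRST(S) = {0}
FIRST(X) = {0, 1}
Therefore, FIRST(X) = {0, 1}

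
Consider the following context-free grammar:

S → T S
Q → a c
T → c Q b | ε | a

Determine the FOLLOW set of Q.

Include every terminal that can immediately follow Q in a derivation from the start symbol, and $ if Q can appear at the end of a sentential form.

We compute FOLLOW(Q) using the standard algorithm.
FOLLOW(S) starts with {$}.
FIRST(Q) = {a}
FIRST(S) = {a, c}
FIRST(T) = {a, c, ε}
FOLLOW(Q) = {b}
FOLLOW(S) = {$}
FOLLOW(T) = {a, c}
Therefore, FOLLOW(Q) = {b}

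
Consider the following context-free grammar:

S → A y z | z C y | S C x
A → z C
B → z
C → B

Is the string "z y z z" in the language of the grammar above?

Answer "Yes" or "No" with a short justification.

No - no valid derivation exists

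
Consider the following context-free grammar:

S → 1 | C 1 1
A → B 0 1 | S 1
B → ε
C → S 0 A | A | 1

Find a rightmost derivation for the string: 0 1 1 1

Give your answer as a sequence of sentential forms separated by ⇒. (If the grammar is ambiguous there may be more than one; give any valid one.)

S ⇒ C 1 1 ⇒ A 1 1 ⇒ B 0 1 1 1 ⇒ 0 1 1 1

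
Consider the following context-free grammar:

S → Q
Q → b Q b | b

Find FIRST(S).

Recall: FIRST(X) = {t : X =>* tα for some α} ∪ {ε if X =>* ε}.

We compute FIRST(S) using the standard algorithm.
FIRST(Q) = {b}
FIRST(S) = {b}
Therefore, FIRST(S) = {b}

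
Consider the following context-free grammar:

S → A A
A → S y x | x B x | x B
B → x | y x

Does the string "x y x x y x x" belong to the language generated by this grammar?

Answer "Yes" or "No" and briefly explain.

Yes - a valid derivation exists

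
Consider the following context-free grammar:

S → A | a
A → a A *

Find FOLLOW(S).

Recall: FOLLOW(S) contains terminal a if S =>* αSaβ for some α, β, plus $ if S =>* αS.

We compute FOLLOW(S) using the standard algorithm.
FOLLOW(S) starts with {$}.
FIRST(A) = {a}
FIRST(S) = {a}
FOLLOW(A) = {$, *}
FOLLOW(S) = {$}
Therefore, FOLLOW(S) = {$}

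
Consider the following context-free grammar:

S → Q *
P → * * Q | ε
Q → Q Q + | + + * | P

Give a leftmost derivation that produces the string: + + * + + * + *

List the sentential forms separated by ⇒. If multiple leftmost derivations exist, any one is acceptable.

S ⇒ Q * ⇒ Q Q + * ⇒ + + * Q + * ⇒ + + * + + * + *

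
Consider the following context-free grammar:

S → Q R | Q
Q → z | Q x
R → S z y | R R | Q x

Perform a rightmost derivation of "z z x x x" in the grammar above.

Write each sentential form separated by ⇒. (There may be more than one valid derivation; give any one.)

S ⇒ Q R ⇒ Q Q x ⇒ Q Q x x ⇒ Q Q x x x ⇒ Q z x x x ⇒ z z x x x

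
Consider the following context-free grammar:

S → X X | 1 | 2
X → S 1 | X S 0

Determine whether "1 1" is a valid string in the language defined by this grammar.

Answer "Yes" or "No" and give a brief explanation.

No - no valid derivation exists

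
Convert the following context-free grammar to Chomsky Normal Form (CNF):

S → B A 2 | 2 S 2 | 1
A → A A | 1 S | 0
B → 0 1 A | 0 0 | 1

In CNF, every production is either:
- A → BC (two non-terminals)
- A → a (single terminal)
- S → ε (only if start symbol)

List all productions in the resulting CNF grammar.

T2 → 2; S → 1; T1 → 1; A → 0; T0 → 0; B → 1; S → B X0; X0 → A T2; S → T2 X1; X1 → S T2; A → A A; A → T1 S; B → T0 X2; X2 → T1 A; B → T0 T0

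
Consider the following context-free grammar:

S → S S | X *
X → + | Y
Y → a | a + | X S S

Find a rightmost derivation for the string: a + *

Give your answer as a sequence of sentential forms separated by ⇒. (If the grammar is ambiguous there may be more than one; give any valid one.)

S ⇒ X * ⇒ Y * ⇒ a + *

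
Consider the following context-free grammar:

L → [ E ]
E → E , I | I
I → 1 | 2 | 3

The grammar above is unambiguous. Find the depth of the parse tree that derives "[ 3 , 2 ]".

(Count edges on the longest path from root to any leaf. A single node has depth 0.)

4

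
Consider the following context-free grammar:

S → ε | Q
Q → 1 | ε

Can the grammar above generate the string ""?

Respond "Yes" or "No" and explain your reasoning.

Yes - a valid derivation exists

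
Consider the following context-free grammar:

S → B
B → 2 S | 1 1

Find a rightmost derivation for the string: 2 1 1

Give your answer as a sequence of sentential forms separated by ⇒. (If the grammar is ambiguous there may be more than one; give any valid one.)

S ⇒ B ⇒ 2 S ⇒ 2 B ⇒ 2 1 1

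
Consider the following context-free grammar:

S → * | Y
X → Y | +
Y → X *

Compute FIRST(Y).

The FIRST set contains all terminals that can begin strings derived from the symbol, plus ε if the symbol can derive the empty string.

We compute FIRST(Y) using the standard algorithm.
FIRST(S) = {*, +}
FIRST(X) = {+}
FIRST(Y) = {+}
Therefore, FIRST(Y) = {+}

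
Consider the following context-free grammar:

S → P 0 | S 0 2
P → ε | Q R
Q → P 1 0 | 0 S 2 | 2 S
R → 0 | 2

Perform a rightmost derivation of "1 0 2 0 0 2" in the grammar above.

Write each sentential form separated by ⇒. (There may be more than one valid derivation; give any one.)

S ⇒ S 0 2 ⇒ P 0 0 2 ⇒ Q R 0 0 2 ⇒ Q 2 0 0 2 ⇒ P 1 0 2 0 0 2 ⇒ 1 0 2 0 0 2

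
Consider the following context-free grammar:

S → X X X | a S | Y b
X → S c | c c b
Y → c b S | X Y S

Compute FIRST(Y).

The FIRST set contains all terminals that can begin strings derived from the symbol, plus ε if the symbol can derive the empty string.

We compute FIRST(Y) using the standard algorithm.
FIRST(S) = {a, c}
FIRST(X) = {a, c}
FIRST(Y) = {a, c}
Therefore, FIRST(Y) = {a, c}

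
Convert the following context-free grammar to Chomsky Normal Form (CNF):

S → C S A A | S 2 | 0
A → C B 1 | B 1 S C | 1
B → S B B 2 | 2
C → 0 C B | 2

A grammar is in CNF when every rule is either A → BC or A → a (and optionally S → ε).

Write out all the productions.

T2 → 2; S → 0; T1 → 1; A → 1; B → 2; T0 → 0; C → 2; S → C X0; X0 → S X1; X1 → A A; S → S T2; A → C X2; X2 → B T1; A → B X3; X3 → T1 X4; X4 → S C; B → S X5; X5 → B X6; X6 → B T2; C → T0 X7; X7 → C B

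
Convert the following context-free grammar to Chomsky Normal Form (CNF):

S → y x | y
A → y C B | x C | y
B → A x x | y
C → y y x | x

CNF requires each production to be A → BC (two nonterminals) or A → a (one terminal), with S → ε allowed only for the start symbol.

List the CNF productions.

TY → y; TX → x; S → y; A → y; B → y; C → x; S → TY TX; A → TY X0; X0 → C B; A → TX C; B → A X1; X1 → TX TX; C → TY X2; X2 → TY TX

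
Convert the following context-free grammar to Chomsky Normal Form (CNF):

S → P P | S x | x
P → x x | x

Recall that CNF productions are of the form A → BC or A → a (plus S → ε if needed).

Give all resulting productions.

TX → x; S → x; P → x; S → P P; S → S TX; P → TX TX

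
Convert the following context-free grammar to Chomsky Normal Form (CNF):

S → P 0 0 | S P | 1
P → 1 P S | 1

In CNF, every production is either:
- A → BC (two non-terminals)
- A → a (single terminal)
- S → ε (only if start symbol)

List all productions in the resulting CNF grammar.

T0 → 0; S → 1; T1 → 1; P → 1; S → P X0; X0 → T0 T0; S → S P; P → T1 X1; X1 → P S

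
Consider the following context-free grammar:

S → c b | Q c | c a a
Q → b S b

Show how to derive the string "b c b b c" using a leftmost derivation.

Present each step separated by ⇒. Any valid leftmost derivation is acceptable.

S ⇒ Q c ⇒ b S b c ⇒ b c b b c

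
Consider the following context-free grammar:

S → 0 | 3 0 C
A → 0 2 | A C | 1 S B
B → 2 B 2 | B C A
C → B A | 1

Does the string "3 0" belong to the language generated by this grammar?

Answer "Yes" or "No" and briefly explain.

No - no valid derivation exists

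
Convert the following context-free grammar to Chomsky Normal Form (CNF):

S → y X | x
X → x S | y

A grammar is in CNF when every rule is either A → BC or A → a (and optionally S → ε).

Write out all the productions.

TY → y; S → x; TX → x; X → y; S → TY X; X → TX S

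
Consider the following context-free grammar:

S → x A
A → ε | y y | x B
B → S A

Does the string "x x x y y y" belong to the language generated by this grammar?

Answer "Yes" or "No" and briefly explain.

No - no valid derivation exists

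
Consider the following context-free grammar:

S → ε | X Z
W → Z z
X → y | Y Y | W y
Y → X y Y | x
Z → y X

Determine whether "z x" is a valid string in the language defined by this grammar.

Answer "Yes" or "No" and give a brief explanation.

No - no valid derivation exists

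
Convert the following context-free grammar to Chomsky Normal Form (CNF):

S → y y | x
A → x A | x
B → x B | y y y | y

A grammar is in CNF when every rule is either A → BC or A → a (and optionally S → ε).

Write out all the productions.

TY → y; S → x; TX → x; A → x; B → y; S → TY TY; A → TX A; B → TX B; B → TY X0; X0 → TY TY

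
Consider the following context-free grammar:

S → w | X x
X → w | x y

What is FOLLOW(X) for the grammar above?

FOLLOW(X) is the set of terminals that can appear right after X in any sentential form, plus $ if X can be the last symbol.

We compute FOLLOW(X) using the standard algorithm.
FOLLOW(S) starts with {$}.
FIRST(S) = {w, x}
FIRST(X) = {w, x}
FOLLOW(S) = {$}
FOLLOW(X) = {x}
Therefore, FOLLOW(X) = {x}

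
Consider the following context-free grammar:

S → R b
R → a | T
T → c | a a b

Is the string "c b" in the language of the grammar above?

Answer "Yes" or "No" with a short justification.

Yes - a valid derivation exists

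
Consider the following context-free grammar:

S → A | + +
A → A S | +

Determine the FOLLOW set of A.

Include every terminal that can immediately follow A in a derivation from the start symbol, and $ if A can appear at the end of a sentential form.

We compute FOLLOW(A) using the standard algorithm.
FOLLOW(S) starts with {$}.
FIRST(A) = {+}
FIRST(S) = {+}
FOLLOW(A) = {$, +}
FOLLOW(S) = {$, +}
Therefore, FOLLOW(A) = {$, +}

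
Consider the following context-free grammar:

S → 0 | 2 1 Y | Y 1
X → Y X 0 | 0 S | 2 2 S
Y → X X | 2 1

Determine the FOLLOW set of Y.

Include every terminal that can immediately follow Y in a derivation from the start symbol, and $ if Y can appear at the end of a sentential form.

We compute FOLLOW(Y) using the standard algorithm.
FOLLOW(S) starts with {$}.
FIRST(S) = {0, 2}
FIRST(X) = {0, 2}
FIRST(Y) = {0, 2}
FOLLOW(S) = {$, 0, 1, 2}
FOLLOW(X) = {$, 0, 1, 2}
FOLLOW(Y) = {$, 0, 1, 2}
Therefore, FOLLOW(Y) = {$, 0, 1, 2}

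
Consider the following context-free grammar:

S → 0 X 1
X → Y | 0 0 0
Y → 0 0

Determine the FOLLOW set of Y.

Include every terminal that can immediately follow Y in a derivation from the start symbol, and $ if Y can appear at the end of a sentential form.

We compute FOLLOW(Y) using the standard algorithm.
FOLLOW(S) starts with {$}.
FIRST(S) = {0}
FIRST(X) = {0}
FIRST(Y) = {0}
FOLLOW(S) = {$}
FOLLOW(X) = {1}
FOLLOW(Y) = {1}
Therefore, FOLLOW(Y) = {1}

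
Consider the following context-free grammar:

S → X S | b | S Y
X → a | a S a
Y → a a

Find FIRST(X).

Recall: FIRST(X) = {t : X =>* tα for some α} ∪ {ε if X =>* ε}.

We compute FIRST(X) using the standard algorithm.
FIRST(S) = {a, b}
FIRST(X) = {a}
FIRST(Y) = {a}
Therefore, FIRST(X) = {a}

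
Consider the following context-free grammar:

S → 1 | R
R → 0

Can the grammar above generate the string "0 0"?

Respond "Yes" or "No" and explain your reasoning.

No - no valid derivation exists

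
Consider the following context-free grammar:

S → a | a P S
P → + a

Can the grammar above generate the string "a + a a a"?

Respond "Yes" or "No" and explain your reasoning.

No - no valid derivation exists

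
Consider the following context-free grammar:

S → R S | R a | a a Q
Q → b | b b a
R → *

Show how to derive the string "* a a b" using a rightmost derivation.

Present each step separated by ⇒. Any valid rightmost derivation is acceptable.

S ⇒ R S ⇒ R a a Q ⇒ R a a b ⇒ * a a b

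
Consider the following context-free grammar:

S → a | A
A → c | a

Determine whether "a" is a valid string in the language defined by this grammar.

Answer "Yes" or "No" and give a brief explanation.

Yes - a valid derivation exists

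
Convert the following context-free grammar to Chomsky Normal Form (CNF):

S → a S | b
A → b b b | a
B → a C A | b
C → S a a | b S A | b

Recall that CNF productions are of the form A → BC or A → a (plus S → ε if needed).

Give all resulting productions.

TA → a; S → b; TB → b; A → a; B → b; C → b; S → TA S; A → TB X0; X0 → TB TB; B → TA X1; X1 → C A; C → S X2; X2 → TA TA; C → TB X3; X3 → S A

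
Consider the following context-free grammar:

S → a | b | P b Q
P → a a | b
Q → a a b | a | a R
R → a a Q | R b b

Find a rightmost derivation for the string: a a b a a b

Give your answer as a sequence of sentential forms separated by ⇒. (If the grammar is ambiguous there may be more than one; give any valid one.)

S ⇒ P b Q ⇒ P b a a b ⇒ a a b a a b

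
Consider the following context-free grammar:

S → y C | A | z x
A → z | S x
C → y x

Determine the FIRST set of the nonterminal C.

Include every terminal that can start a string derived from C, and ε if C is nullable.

We compute FIRST(C) using the standard algorithm.
FIRST(A) = {y, z}
FIRST(C) = {y}
FIRST(S) = {y, z}
Therefore, FIRST(C) = {y}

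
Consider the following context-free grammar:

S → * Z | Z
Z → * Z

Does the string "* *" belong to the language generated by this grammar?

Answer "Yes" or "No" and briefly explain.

No - no valid derivation exists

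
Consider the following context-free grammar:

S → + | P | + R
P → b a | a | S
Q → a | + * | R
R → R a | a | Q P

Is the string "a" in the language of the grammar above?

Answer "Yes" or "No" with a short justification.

Yes - a valid derivation exists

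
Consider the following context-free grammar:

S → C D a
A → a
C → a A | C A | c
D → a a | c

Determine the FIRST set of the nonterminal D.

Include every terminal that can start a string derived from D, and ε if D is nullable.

We compute FIRST(D) using the standard algorithm.
FIRST(A) = {a}
FIRST(C) = {a, c}
FIRST(D) = {a, c}
FIRST(S) = {a, c}
Therefore, FIRST(D) = {a, c}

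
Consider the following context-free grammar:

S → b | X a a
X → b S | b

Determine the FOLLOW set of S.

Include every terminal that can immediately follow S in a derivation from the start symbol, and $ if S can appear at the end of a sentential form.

We compute FOLLOW(S) using the standard algorithm.
FOLLOW(S) starts with {$}.
FIRST(S) = {b}
FIRST(X) = {b}
FOLLOW(S) = {$, a}
FOLLOW(X) = {a}
Therefore, FOLLOW(S) = {$, a}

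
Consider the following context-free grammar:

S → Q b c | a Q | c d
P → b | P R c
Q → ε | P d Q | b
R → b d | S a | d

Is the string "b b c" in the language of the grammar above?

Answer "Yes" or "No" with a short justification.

Yes - a valid derivation exists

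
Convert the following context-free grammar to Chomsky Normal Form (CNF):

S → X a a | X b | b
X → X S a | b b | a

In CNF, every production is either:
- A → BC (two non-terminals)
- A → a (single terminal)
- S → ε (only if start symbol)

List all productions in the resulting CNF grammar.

TA → a; TB → b; S → b; X → a; S → X X0; X0 → TA TA; S → X TB; X → X X1; X1 → S TA; X → TB TB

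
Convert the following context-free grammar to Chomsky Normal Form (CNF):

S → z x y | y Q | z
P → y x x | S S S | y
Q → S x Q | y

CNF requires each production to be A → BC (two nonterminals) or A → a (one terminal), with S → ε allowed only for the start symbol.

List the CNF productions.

TZ → z; TX → x; TY → y; S → z; P → y; Q → y; S → TZ X0; X0 → TX TY; S → TY Q; P → TY X1; X1 → TX TX; P → S X2; X2 → S S; Q → S X3; X3 → TX Q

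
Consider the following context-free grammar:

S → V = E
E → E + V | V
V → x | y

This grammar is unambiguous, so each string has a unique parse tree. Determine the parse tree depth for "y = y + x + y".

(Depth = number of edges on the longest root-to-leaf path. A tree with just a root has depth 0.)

5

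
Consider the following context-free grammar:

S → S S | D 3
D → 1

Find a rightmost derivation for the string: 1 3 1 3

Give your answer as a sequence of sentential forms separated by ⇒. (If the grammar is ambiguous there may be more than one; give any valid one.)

S ⇒ S S ⇒ S D 3 ⇒ S 1 3 ⇒ D 3 1 3 ⇒ 1 3 1 3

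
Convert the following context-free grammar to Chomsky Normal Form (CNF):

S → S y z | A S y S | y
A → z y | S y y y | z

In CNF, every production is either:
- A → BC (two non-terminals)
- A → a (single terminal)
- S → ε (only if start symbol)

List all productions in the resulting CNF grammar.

TY → y; TZ → z; S → y; A → z; S → S X0; X0 → TY TZ; S → A X1; X1 → S X2; X2 → TY S; A → TZ TY; A → S X3; X3 → TY X4; X4 → TY TY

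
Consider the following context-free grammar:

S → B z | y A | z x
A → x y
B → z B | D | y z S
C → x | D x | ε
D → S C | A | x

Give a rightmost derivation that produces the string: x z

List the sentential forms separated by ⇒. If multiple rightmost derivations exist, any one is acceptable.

S ⇒ B z ⇒ D z ⇒ x z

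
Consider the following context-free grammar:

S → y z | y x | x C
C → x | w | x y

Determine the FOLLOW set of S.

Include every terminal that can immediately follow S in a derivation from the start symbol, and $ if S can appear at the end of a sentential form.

We compute FOLLOW(S) using the standard algorithm.
FOLLOW(S) starts with {$}.
FIRST(C) = {w, x}
FIRST(S) = {x, y}
FOLLOW(C) = {$}
FOLLOW(S) = {$}
Therefore, FOLLOW(S) = {$}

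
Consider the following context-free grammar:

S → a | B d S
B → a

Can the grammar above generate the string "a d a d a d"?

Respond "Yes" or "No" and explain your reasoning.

No - no valid derivation exists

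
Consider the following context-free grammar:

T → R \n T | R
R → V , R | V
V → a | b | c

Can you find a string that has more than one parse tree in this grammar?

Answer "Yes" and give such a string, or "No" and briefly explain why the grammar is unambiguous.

No - the grammar is unambiguous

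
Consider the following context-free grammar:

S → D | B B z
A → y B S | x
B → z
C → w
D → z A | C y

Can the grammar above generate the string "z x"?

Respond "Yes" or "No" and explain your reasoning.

Yes - a valid derivation exists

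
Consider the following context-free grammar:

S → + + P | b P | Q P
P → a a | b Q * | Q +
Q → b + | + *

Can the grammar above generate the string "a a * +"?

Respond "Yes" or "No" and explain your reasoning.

No - no valid derivation exists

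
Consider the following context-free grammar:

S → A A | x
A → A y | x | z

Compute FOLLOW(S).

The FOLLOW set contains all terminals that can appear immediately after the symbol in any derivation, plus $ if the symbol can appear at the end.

We compute FOLLOW(S) using the standard algorithm.
FOLLOW(S) starts with {$}.
FIRST(A) = {x, z}
FIRST(S) = {x, z}
FOLLOW(A) = {$, x, y, z}
FOLLOW(S) = {$}
Therefore, FOLLOW(S) = {$}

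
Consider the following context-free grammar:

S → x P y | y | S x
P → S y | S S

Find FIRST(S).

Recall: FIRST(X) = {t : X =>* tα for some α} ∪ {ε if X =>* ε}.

We compute FIRST(S) using the standard algorithm.
FIRST(P) = {x, y}
FIRST(S) = {x, y}
Therefore, FIRST(S) = {x, y}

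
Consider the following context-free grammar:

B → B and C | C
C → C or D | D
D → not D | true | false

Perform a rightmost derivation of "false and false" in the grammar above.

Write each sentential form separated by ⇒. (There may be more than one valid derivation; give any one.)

B ⇒ B and C ⇒ B and D ⇒ B and false ⇒ C and false ⇒ D and false ⇒ false and false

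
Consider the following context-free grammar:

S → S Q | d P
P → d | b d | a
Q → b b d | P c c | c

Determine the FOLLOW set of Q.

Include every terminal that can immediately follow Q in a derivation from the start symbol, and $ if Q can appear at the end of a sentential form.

We compute FOLLOW(Q) using the standard algorithm.
FOLLOW(S) starts with {$}.
FIRST(P) = {a, b, d}
FIRST(Q) = {a, b, c, d}
FIRST(S) = {d}
FOLLOW(P) = {$, a, b, c, d}
FOLLOW(Q) = {$, a, b, c, d}
FOLLOW(S) = {$, a, b, c, d}
Therefore, FOLLOW(Q) = {$, a, b, c, d}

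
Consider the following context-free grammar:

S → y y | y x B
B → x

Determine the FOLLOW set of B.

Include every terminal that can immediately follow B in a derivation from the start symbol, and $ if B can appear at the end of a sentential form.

We compute FOLLOW(B) using the standard algorithm.
FOLLOW(S) starts with {$}.
FIRST(B) = {x}
FIRST(S) = {y}
FOLLOW(B) = {$}
FOLLOW(S) = {$}
Therefore, FOLLOW(B) = {$}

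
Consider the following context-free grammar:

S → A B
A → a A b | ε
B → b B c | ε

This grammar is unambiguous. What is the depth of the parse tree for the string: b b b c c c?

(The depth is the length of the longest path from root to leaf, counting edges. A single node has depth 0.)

5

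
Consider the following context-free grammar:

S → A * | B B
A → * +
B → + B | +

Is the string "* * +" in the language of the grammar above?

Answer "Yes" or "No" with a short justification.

No - no valid derivation exists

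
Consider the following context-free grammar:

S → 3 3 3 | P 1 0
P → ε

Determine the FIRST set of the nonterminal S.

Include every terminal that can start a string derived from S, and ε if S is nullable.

We compute FIRST(S) using the standard algorithm.
FIRST(P) = {ε}
FIRST(S) = {1, 3}
Therefore, FIRST(S) = {1, 3}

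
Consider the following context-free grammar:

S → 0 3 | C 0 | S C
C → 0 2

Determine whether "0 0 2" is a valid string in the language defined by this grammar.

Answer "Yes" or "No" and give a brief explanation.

No - no valid derivation exists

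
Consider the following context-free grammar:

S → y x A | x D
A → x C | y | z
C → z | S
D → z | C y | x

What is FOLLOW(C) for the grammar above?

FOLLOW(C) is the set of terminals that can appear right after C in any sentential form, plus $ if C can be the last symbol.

We compute FOLLOW(C) using the standard algorithm.
FOLLOW(S) starts with {$}.
FIRST(A) = {x, y, z}
FIRST(C) = {x, y, z}
FIRST(D) = {x, y, z}
FIRST(S) = {x, y}
FOLLOW(A) = {$, y}
FOLLOW(C) = {$, y}
FOLLOW(D) = {$, y}
FOLLOW(S) = {$, y}
Therefore, FOLLOW(C) = {$, y}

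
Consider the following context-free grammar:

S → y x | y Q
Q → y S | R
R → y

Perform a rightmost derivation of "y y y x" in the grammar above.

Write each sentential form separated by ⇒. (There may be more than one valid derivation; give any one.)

S ⇒ y Q ⇒ y y S ⇒ y y y x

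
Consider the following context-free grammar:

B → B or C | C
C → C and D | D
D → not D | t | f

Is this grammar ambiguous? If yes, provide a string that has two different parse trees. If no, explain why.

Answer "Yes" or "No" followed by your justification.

No - the grammar is unambiguous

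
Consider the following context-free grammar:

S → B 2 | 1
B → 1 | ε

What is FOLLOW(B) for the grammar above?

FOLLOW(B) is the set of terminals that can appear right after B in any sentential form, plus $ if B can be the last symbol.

We compute FOLLOW(B) using the standard algorithm.
FOLLOW(S) starts with {$}.
FIRST(B) = {1, ε}
FIRST(S) = {1, 2}
FOLLOW(B) = {2}
FOLLOW(S) = {$}
Therefore, FOLLOW(B) = {2}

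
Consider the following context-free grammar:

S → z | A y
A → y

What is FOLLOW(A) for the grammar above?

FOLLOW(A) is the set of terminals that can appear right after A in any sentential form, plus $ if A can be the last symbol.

We compute FOLLOW(A) using the standard algorithm.
FOLLOW(S) starts with {$}.
FIRST(A) = {y}
FIRST(S) = {y, z}
FOLLOW(A) = {y}
FOLLOW(S) = {$}
Therefore, FOLLOW(A) = {y}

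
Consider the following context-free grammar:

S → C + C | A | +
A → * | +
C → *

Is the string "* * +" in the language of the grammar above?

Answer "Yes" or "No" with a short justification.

No - no valid derivation exists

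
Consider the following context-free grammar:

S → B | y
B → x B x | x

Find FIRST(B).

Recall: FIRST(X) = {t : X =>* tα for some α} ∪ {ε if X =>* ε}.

We compute FIRST(B) using the standard algorithm.
FIRST(B) = {x}
FIRST(S) = {x, y}
Therefore, FIRST(B) = {x}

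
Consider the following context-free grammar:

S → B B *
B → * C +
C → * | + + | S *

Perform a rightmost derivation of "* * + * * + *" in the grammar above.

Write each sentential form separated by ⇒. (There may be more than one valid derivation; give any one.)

S ⇒ B B * ⇒ B * C + * ⇒ B * * + * ⇒ * C + * * + * ⇒ * * + * * + *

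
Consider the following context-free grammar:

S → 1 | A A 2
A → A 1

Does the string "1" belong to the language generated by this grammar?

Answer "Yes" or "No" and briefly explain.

Yes - a valid derivation exists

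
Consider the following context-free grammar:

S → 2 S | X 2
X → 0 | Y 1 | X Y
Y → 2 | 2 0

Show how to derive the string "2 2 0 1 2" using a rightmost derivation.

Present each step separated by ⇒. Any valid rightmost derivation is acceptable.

S ⇒ 2 S ⇒ 2 X 2 ⇒ 2 Y 1 2 ⇒ 2 2 0 1 2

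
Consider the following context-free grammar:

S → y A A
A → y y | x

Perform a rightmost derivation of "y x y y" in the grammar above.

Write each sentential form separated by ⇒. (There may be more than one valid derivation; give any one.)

S ⇒ y A A ⇒ y A y y ⇒ y x y y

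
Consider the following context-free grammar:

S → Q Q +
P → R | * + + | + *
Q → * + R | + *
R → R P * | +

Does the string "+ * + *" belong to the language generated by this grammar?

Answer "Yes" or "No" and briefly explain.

No - no valid derivation exists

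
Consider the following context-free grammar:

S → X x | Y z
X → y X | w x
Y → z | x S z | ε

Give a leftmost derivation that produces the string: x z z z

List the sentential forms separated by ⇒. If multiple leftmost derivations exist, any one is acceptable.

S ⇒ Y z ⇒ x S z z ⇒ x Y z z z ⇒ x z z z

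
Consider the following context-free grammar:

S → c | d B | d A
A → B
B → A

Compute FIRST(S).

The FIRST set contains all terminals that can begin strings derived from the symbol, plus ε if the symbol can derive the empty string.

We compute FIRST(S) using the standard algorithm.
FIRST(A) = {}
FIRST(B) = {}
FIRST(S) = {c, d}
Therefore, FIRST(S) = {c, d}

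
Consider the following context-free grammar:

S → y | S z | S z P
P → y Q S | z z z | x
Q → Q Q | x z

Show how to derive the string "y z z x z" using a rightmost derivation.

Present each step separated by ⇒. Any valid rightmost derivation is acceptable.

S ⇒ S z ⇒ S z P z ⇒ S z x z ⇒ S z z x z ⇒ y z z x z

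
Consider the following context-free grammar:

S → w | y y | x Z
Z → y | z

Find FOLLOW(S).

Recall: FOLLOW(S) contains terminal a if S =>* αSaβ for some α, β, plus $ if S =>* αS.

We compute FOLLOW(S) using the standard algorithm.
FOLLOW(S) starts with {$}.
FIRST(S) = {w, x, y}
FIRST(Z) = {y, z}
FOLLOW(S) = {$}
FOLLOW(Z) = {$}
Therefore, FOLLOW(S) = {$}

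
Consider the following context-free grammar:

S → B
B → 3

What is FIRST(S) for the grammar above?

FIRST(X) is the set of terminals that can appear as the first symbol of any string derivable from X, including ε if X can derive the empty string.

We compute FIRST(S) using the standard algorithm.
FIRST(B) = {3}
FIRST(S) = {3}
Therefore, FIRST(S) = {3}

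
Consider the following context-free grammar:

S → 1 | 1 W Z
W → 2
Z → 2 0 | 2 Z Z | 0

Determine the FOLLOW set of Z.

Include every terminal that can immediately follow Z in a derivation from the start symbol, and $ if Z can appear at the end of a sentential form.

We compute FOLLOW(Z) using the standard algorithm.
FOLLOW(S) starts with {$}.
FIRST(S) = {1}
FIRST(W) = {2}
FIRST(Z) = {0, 2}
FOLLOW(S) = {$}
FOLLOW(W) = {0, 2}
FOLLOW(Z) = {$, 0, 2}
Therefore, FOLLOW(Z) = {$, 0, 2}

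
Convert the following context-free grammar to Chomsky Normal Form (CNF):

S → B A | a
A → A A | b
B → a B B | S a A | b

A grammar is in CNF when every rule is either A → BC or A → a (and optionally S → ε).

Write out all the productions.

S → a; A → b; TA → a; B → b; S → B A; A → A A; B → TA X0; X0 → B B; B → S X1; X1 → TA A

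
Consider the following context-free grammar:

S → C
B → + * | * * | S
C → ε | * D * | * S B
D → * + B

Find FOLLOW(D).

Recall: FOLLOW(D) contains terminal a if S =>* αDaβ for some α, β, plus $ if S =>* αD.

We compute FOLLOW(D) using the standard algorithm.
FOLLOW(S) starts with {$}.
FIRST(B) = {*, +, ε}
FIRST(C) = {*, ε}
FIRST(D) = {*}
FIRST(S) = {*, ε}
FOLLOW(B) = {$, *, +}
FOLLOW(C) = {$, *, +}
FOLLOW(D) = {*}
FOLLOW(S) = {$, *, +}
Therefore, FOLLOW(D) = {*}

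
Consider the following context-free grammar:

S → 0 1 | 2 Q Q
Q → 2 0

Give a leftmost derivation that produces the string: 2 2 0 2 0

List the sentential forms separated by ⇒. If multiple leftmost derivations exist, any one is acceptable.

S ⇒ 2 Q Q ⇒ 2 2 0 Q ⇒ 2 2 0 2 0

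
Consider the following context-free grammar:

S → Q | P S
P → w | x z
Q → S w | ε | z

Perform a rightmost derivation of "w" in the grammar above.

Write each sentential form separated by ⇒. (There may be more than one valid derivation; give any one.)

S ⇒ Q ⇒ S w ⇒ Q w ⇒ w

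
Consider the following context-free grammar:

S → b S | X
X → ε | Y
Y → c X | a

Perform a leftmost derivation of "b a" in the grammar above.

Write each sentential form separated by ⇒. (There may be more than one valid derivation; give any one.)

S ⇒ b S ⇒ b X ⇒ b Y ⇒ b a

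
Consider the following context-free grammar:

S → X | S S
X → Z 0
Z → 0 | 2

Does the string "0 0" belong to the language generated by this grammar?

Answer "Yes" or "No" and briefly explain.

Yes - a valid derivation exists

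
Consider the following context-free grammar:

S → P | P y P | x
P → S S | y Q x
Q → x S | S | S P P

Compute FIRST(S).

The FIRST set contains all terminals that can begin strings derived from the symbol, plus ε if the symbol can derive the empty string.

We compute FIRST(S) using the standard algorithm.
FIRST(P) = {x, y}
FIRST(Q) = {x, y}
FIRST(S) = {x, y}
Therefore, FIRST(S) = {x, y}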